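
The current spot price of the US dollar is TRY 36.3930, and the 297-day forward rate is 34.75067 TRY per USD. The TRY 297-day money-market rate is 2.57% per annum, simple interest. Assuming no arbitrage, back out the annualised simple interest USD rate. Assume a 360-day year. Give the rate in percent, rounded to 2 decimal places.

8.42%

T = 297/360 years.
F/S = 34.75067/36.393 = 0.9548724 = (growth of TRY) / (growth of USD).
The TRY side grows by 1 + 0.0257×297/360 = 1.0212025.
So the USD growth factor = 1.0694649.
(1.0694649 − 1)/T = 0.084200, i.e. 8.42%.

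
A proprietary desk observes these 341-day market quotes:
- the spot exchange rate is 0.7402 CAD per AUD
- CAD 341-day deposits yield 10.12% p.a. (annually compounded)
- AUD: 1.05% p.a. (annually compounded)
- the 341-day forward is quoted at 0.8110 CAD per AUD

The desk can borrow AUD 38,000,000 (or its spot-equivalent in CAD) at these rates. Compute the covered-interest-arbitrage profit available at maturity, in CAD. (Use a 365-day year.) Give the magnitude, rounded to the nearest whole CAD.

T = 341/365 years.
Route A — deposit AUD, sell forward: 38,000,000 × 1.0098062153 × 0.8110 = CAD 31,120,207.94.
Route B — convert at spot, deposit CAD: 38,000,000 × 0.7402 × 1.0942419404 = CAD 30,778,399.60.
The quoted forward overvalues AUD, so borrow CAD, buy AUD at spot, deposit the AUD at 1.05%, and sell the proceeds forward at 0.8110.
Arbitrage profit = |31,120,207.94 − 30,778,399.60| = CAD 341,808.

CAD 341,808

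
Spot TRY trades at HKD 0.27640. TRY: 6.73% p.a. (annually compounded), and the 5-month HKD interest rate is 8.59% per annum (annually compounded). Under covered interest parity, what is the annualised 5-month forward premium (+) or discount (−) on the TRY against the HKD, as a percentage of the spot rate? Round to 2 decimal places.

+1.73%

T = 5/12 years.
F = S · g_HKD/g_TRY = 0.2764 × 1.0349335/1.027510 = 0.27839692.
Annualised premium = (F − S)/S × (1/T) = (0.27839692 − 0.2764)/0.2764 ÷ (5/12) = 1.73%.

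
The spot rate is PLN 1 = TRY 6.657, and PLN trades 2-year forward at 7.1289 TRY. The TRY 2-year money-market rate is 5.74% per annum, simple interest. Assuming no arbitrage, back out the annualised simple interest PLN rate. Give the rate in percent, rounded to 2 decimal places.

2.05%

T = 2 years.
By CIP, F/S equals the TRY-to-PLN growth ratio: 7.1289/6.657 = 1.0708878.
TRY growth factor: 1 + 0.0574×2 = 1.114800.
Hence g_PLN = 1.0410054.
r = (1.0410054 − 1)/2 = 0.020503 → 2.05%.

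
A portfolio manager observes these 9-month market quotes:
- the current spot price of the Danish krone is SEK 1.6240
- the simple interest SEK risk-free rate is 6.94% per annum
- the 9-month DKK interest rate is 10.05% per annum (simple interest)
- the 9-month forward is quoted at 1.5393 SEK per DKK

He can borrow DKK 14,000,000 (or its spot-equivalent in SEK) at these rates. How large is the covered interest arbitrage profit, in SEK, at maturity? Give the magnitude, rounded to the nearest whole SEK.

T = 9/12 years.
Route A — deposit DKK, sell forward: 14,000,000 × 1.075375 × 1.5393 = SEK 23,174,546.33.
Route B — convert at spot, deposit SEK: 14,000,000 × 1.6240 × 1.052050 = SEK 23,919,408.80.
The quoted forward undervalues DKK, so borrow DKK, convert to SEK at spot, deposit the SEK at 6.94%, and buy DKK forward at 1.5393 to cover the loan.
Arbitrage profit = |23,174,546.33 − 23,919,408.80| = SEK 744,862.

SEK 744,862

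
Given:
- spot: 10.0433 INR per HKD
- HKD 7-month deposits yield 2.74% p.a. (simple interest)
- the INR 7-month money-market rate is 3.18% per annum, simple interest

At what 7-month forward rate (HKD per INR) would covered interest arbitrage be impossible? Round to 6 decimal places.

0.099318

T = 7/12 years.
INR accumulates by 1 + 0.0318×7/12 = 1.018550.
HKD accumulates by 1 + 0.0274×7/12 = 1.0159833.
Forward (INR per HKD) = 10.0433 × 1.018550 / 1.0159833 = 10.06867.
Invert for HKD per INR: 1 / 10.06867 = 0.099318.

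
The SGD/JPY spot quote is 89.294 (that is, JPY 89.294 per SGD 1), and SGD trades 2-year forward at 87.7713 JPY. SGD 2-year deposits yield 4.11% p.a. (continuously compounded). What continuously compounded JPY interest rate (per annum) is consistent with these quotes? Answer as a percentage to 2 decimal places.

3.25%

T = 2 years.
F/S = 87.7713/89.294 = 0.9829473 = (growth of JPY) / (growth of SGD).
The SGD side grows by e^(0.0411×2) = 1.0856729.
So the JPY growth factor = 1.0671592.
Take logs: ln 1.0671592 / 2 = 0.032500, so 3.25%.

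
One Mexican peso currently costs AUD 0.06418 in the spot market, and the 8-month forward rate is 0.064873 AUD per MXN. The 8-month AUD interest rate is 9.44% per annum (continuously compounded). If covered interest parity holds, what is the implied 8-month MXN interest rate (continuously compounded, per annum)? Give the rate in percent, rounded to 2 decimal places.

7.83%

T = 8/12 years.
By CIP, F/S equals the AUD-to-MXN growth ratio: 0.064873/0.06418 = 1.0107978.
AUD growth factor: e^(0.0944×8/12) = 1.0649558.
Hence g_MXN = 1.0535795.
r = ln(1.0535795)/(8/12) = 0.078290 → 7.83%.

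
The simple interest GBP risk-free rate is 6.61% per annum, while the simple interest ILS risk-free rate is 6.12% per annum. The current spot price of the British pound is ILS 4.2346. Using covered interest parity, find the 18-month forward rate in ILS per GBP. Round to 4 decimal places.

T = 18/12 years.
ILS growth factor: 1 + 0.0612×18/12 = 1.091800.
Growth of 1 GBP over T: 1 + 0.0661×18/12 = 1.099150.
So F = 4.2346 × 1.091800 / 1.099150 = 4.206283 (ILS/GBP).

4.2063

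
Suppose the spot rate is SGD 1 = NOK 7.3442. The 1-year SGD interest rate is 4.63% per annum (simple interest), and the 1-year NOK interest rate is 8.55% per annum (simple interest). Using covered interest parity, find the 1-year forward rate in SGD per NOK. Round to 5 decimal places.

0.13124

T = 1 year.
NOK growth factor: 1 + 0.0855×1 = 1.085500.
SGD accumulates by 1 + 0.0463×1 = 1.046300.
Forward (NOK per SGD) = 7.3442 × 1.085500 / 1.046300 = 7.619353.
Quoted the other way: 1/7.619353 = 0.13124 SGD per NOK.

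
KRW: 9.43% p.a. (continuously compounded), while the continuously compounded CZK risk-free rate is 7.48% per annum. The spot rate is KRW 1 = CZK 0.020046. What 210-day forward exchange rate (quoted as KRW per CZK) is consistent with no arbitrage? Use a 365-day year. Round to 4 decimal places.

T = 210/365 years.
CZK growth factor: e^(0.0748×210/365) = 1.04397508.
Growth of 1 KRW over T: e^(0.0943×210/365) = 1.05575357.
CIP: F = S · (grow CZK)/(grow KRW) = 0.020046 × 1.04397508/1.05575357 = 0.019822357 CZK per KRW.
Quoted the other way: 1/0.019822357 = 50.4481 KRW per CZK.

50.4481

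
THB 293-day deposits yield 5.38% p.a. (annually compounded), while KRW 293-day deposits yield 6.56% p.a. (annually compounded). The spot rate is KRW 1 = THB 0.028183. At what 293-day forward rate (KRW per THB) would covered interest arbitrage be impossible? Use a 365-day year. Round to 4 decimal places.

T = 293/365 years.
Growth of 1 THB over T: (1 + 0.0538)^(293/365) = 1.04296301.
KRW accumulates by (1 + 0.0656)^(293/365) = 1.05232762.
Forward (THB per KRW) = 0.028183 × 1.04296301 / 1.05232762 = 0.027932201.
Invert for KRW per THB: 1 / 0.027932201 = 35.8010.

35.8010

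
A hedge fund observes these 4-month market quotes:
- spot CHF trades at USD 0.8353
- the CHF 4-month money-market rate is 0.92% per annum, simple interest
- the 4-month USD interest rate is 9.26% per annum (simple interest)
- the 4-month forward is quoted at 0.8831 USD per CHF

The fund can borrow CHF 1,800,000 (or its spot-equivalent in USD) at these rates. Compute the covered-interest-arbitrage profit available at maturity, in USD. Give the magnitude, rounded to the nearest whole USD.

T = 4/12 years.
Route A — deposit CHF, sell forward: 1,800,000 × 1.003066667 × 0.8831 = USD 1,594,454.71.
Route B — convert at spot, deposit USD: 1,800,000 × 0.8353 × 1.030866667 = USD 1,549,949.27.
The quoted forward overvalues CHF, so borrow USD, buy CHF at spot, deposit the CHF at 0.92%, and sell the proceeds forward at 0.8831.
The gap between the two covered legs is USD 44,505.

USD 44,505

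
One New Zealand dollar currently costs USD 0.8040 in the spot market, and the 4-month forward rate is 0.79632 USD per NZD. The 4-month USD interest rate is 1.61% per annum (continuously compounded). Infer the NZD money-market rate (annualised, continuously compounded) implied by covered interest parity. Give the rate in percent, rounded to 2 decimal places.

T = 4/12 years.
By CIP, F/S equals the USD-to-NZD growth ratio: 0.79632/0.804 = 0.9904478.
USD growth factor: e^(0.0161×4/12) = 1.0053811.
Hence g_NZD = 1.0150773.
r = ln(1.0150773)/(4/12) = 0.044894 → 4.49%.

4.49%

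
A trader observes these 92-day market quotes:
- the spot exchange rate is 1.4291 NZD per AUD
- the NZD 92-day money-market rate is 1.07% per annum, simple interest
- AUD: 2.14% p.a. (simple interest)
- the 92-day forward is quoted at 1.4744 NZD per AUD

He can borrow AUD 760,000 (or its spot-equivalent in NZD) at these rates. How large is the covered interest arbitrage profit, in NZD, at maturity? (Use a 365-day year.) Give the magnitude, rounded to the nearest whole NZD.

NZD 37,543

T = 92/365 years.
Keep in AUD, deliver into the forward: 760,000·1.005393973·1.4744 = NZD 1,126,588.18.
Swap to NZD now, deposit: 760,000·1.4291·1.002696986 = NZD 1,089,045.24.
The quoted forward overvalues AUD, so borrow NZD, buy AUD at spot, deposit the AUD at 2.14%, and sell the proceeds forward at 1.4744.
The gap between the two covered legs is NZD 37,543.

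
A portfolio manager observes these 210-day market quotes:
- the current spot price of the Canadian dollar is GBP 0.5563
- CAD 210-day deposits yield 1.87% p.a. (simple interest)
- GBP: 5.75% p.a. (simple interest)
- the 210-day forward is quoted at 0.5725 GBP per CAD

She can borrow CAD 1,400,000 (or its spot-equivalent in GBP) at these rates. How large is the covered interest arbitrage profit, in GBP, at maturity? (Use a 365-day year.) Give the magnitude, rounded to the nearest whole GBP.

T = 210/365 years.
Route A — deposit CAD, sell forward: 1,400,000 × 1.0107589 × 0.5725 = GBP 810,123.26.
Route B — convert at spot, deposit GBP: 1,400,000 × 0.5563 × 1.03308219 = GBP 804,585.07.
The quoted forward overvalues CAD, so borrow GBP, buy CAD at spot, deposit the CAD at 1.87%, and sell the proceeds forward at 0.5725.
Profit = 810,123.26 − 804,585.07 = GBP 5,538.

GBP 5,538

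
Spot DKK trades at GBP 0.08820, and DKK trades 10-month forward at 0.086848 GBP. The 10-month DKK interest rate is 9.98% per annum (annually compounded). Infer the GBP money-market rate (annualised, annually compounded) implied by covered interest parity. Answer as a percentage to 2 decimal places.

7.96%

T = 10/12 years.
CIP gives F = S · g_GBP/g_DKK, so g_GBP/g_DKK = 0.086848/0.0882 = 0.9846712.
DKK growth factor: (1 + 0.0998)^(10/12) = 1.0825005.
Hence g_GBP = 1.0659071.
r = 1.0659071^(12/10) − 1 = 0.079601 → 7.96%.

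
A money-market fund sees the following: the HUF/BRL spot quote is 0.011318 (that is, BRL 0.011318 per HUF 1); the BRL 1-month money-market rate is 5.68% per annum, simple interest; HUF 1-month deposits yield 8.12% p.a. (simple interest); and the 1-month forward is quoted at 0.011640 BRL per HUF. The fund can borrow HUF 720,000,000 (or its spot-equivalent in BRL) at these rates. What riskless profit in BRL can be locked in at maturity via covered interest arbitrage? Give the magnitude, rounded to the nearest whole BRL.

BRL 249,978

T = 1/12 years.
Invest the HUF and cover forward: 720,000,000 × 1.006766667 × 0.011640 = BRL 8,437,510.08.
Convert at spot and invest in BRL: 720,000,000 × 0.011318 × 1.004733333 = BRL 8,187,531.74.
The quoted forward overvalues HUF, so borrow BRL, buy HUF at spot, deposit the HUF at 8.12%, and sell the proceeds forward at 0.011640.
Arbitrage profit = |8,437,510.08 − 8,187,531.74| = BRL 249,978.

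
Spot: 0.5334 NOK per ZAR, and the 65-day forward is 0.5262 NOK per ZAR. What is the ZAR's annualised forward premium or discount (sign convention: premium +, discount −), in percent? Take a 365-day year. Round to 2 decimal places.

-7.58%

T = 65/365 years.
(F − S)/S = (0.5262 − 0.5334)/0.5334 = -0.0134983.
×(1/T) gives -7.58% p.a.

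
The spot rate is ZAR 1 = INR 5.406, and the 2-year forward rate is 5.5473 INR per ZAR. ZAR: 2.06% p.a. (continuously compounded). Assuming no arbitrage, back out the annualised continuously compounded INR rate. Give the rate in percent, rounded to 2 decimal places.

T = 2 years.
CIP gives F = S · g_INR/g_ZAR, so g_INR/g_ZAR = 5.5473/5.406 = 1.0261376.
ZAR growth factor: e^(0.0206×2) = 1.0420605.
So the INR growth factor = 1.0692975.
r = ln(1.0692975)/2 = 0.033501 → 3.35%.

3.35%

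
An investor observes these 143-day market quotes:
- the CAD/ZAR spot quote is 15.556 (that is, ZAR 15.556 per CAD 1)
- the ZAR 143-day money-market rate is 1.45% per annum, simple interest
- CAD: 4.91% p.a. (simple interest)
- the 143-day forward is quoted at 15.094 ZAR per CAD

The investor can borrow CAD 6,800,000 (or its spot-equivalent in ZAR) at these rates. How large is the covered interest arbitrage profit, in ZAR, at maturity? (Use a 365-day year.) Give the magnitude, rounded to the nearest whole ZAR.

T = 143/365 years.
Route A — deposit CAD, sell forward: 6,800,000 × 1.01923643836 × 15.094 = ZAR 104,613,612.64.
Route B — convert at spot, deposit ZAR: 6,800,000 × 15.556 × 1.00568082192 = ZAR 106,381,721.89.
The quoted forward undervalues CAD, so borrow CAD, convert to ZAR at spot, deposit the ZAR at 1.45%, and buy CAD forward at 15.094 to cover the loan.
The gap between the two covered legs is ZAR 1,768,109.

ZAR 1,768,109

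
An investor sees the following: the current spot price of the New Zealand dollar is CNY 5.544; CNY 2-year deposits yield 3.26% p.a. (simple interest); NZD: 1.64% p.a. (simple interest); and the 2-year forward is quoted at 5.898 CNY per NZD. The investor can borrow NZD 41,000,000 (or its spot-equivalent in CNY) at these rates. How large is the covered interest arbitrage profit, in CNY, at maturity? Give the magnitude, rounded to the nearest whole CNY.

CNY 7,625,410

T = 2 years.
Route A — deposit NZD, sell forward: 41,000,000 × 1.032800 × 5.898 = CNY 249,749,630.40.
Route B — convert at spot, deposit CNY: 41,000,000 × 5.544 × 1.065200 = CNY 242,124,220.80.
The quoted forward overvalues NZD, so borrow CNY, buy NZD at spot, deposit the NZD at 1.64%, and sell the proceeds forward at 5.898.
The gap between the two covered legs is CNY 7,625,410.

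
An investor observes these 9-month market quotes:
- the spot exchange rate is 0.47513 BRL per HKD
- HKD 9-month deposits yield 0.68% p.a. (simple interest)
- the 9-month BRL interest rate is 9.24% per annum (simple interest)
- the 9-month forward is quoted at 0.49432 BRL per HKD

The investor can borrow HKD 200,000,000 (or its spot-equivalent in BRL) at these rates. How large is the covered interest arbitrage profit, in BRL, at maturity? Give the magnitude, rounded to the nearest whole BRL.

T = 9/12 years.
Invest the HKD and cover forward: 200,000,000 × 1.005100 × 0.49432 = BRL 99,368,206.40.
Convert at spot and invest in BRL: 200,000,000 × 0.47513 × 1.069300 = BRL 101,611,301.80.
The quoted forward undervalues HKD, so borrow HKD, convert to BRL at spot, deposit the BRL at 9.24%, and buy HKD forward at 0.49432 to cover the loan.
Arbitrage profit = |99,368,206.40 − 101,611,301.80| = BRL 2,243,095.

BRL 2,243,095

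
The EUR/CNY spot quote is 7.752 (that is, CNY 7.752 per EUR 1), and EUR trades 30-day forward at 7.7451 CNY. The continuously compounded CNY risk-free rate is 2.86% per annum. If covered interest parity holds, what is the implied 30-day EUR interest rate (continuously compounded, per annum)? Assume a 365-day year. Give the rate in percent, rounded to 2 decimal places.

T = 30/365 years.
By CIP, F/S equals the CNY-to-EUR growth ratio: 7.7451/7.752 = 0.9991099.
CNY growth factor: e^(0.0286×30/365) = 1.0023534.
So the EUR growth factor = 1.0032464.
r = ln(1.0032464)/(30/365) = 0.039434 → 3.94%.

3.94%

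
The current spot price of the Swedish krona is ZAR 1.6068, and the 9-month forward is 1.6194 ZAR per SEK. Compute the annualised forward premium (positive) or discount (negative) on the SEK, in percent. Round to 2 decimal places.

+1.05%

T = 9/12 years.
(F − S)/S = (1.6194 − 1.6068)/1.6068 = 0.0078417.
Per annum: 0.0078417 / (9/12) = 0.010456 = 1.05%.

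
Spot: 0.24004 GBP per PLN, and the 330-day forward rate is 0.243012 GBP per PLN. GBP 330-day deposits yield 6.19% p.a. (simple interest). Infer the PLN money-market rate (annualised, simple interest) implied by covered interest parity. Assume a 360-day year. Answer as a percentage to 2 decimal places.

T = 330/360 years.
By CIP, F/S equals the GBP-to-PLN growth ratio: 0.243012/0.24004 = 1.0123813.
GBP growth factor: 1 + 0.0619×330/360 = 1.0567417.
That pins the PLN growth at 1.0438179.
(1.0438179 − 1)/T = 0.047801, i.e. 4.78%.

4.78%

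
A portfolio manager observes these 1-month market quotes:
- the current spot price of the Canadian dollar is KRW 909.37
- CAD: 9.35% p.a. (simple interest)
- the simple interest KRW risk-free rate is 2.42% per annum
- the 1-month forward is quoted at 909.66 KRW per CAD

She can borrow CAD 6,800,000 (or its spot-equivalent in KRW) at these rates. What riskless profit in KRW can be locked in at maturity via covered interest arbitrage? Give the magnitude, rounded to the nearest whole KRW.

T = 1/12 years.
Keep in CAD, deliver into the forward: 6,800,000·1.007791666667·909.66 = KRW 6,233,884,819.00.
Swap to KRW now, deposit: 6,800,000·909.37·1.002016666667 = KRW 6,196,186,493.94.
The quoted forward overvalues CAD, so borrow KRW, buy CAD at spot, deposit the CAD at 9.35%, and sell the proceeds forward at 909.66.
Profit = 6,233,884,819.00 − 6,196,186,493.94 = KRW 37,698,325.

KRW 37,698,325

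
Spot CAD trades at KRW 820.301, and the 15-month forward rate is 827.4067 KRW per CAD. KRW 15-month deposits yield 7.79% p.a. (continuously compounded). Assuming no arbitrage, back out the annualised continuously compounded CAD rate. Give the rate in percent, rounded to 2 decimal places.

T = 15/12 years.
CIP gives F = S · g_KRW/g_CAD, so g_KRW/g_CAD = 827.4067/820.301 = 1.0086623.
KRW growth factor: e^(0.0779×15/12) = 1.1022736.
That pins the CAD growth at 1.0928074.
r = ln(1.0928074)/(15/12) = 0.071000 → 7.10%.

7.10%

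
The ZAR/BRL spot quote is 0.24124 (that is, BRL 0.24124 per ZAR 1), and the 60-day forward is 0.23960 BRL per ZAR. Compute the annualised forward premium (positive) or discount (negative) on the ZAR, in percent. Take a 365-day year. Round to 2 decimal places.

T = 60/365 years.
Period premium: (0.23960 − 0.24124)/0.24124 = -0.0067982.
Per annum: -0.0067982 / (60/365) = -0.041356 = -4.14%.

-4.14%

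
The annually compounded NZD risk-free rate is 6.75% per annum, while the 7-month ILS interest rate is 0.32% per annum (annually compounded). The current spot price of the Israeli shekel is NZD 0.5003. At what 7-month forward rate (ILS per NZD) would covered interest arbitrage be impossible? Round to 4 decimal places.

T = 7/12 years.
NZD growth factor: (1 + 0.0675)^(7/12) = 1.0388383.
Growth of 1 ILS over T: (1 + 0.0032)^(7/12) = 1.0018654.
Forward (NZD per ILS) = 0.5003 × 1.0388383 / 1.0018654 = 0.5187631.
Quoted the other way: 1/0.5187631 = 1.9277 ILS per NZD.

1.9277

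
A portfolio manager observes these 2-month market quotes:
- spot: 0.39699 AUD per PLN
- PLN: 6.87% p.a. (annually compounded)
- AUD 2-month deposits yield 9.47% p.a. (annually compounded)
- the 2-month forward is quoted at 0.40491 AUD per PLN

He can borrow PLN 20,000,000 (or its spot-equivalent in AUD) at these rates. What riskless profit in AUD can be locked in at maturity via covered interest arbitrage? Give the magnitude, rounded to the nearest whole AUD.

T = 2/12 years.
Invest the PLN and cover forward: 20,000,000 × 1.011135368 × 0.40491 = AUD 8,188,376.44.
Convert at spot and invest in AUD: 20,000,000 × 0.39699 × 1.015194337 = AUD 8,060,440.00.
The quoted forward overvalues PLN, so borrow AUD, buy PLN at spot, deposit the PLN at 6.87%, and sell the proceeds forward at 0.40491.
The gap between the two covered legs is AUD 127,936.

AUD 127,936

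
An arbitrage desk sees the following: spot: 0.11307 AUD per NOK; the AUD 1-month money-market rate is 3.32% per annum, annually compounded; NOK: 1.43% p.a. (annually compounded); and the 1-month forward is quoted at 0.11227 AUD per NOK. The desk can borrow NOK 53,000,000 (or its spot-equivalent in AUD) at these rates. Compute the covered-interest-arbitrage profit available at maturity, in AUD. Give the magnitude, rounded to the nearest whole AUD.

T = 1/12 years.
Route A — deposit NOK, sell forward: 53,000,000 × 1.001183927 × 0.11227 = AUD 5,957,354.73.
Route B — convert at spot, deposit AUD: 53,000,000 × 0.11307 × 1.002725439 = AUD 6,009,042.77.
The quoted forward undervalues NOK, so borrow NOK, convert to AUD at spot, deposit the AUD at 3.32%, and buy NOK forward at 0.11227 to cover the loan.
Profit = 6,009,042.77 − 5,957,354.73 = AUD 51,688.

AUD 51,688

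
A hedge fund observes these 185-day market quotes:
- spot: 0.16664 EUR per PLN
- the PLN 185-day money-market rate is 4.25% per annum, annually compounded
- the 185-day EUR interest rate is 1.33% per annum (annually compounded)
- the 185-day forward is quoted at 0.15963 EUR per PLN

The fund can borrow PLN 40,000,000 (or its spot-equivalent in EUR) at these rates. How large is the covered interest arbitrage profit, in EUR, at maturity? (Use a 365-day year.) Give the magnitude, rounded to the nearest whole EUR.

T = 185/365 years.
Keep in PLN, deliver into the forward: 40,000,000·1.021320009·0.15963 = EUR 6,521,332.52.
Swap to EUR now, deposit: 40,000,000·0.16664·1.006719134 = EUR 6,710,387.06.
The quoted forward undervalues PLN, so borrow PLN, convert to EUR at spot, deposit the EUR at 1.33%, and buy PLN forward at 0.15963 to cover the loan.
Arbitrage profit = |6,521,332.52 − 6,710,387.06| = EUR 189,055.

EUR 189,055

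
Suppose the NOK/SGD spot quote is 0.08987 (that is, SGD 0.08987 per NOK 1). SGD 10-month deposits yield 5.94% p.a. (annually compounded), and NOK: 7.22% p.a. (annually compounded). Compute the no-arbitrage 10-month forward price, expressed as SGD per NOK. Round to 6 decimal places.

0.088975

T = 10/12 years.
SGD growth factor: (1 + 0.0594)^(10/12) = 1.0492605.
Growth of 1 NOK over T: (1 + 0.0722)^(10/12) = 1.0598144.
So F = 0.08987 × 1.0492605 / 1.0598144 = 0.08897505 (SGD/NOK).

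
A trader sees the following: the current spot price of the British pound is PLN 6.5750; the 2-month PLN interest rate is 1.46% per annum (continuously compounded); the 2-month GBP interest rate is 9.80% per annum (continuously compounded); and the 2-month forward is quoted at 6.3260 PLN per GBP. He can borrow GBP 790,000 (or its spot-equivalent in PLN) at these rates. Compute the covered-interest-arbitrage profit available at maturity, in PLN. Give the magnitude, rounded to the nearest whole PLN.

PLN 127,068

T = 2/12 years.
Route A — deposit GBP, sell forward: 790,000 × 1.016467451 × 6.3260 = PLN 5,079,836.75.
Route B — convert at spot, deposit PLN: 790,000 × 6.5750 × 1.002436296 = PLN 5,206,904.73.
The quoted forward undervalues GBP, so borrow GBP, convert to PLN at spot, deposit the PLN at 1.46%, and buy GBP forward at 6.3260 to cover the loan.
Arbitrage profit = |5,079,836.75 − 5,206,904.73| = PLN 127,068.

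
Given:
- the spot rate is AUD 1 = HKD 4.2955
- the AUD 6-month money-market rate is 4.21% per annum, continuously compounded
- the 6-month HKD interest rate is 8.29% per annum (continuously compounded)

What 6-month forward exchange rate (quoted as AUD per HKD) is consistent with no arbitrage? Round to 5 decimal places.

0.22810

T = 6/12 years.
Growth of 1 HKD over T: e^(0.0829×6/12) = 1.042321.
AUD growth factor: e^(0.0421×6/12) = 1.0212731.
Forward (HKD per AUD) = 4.2955 × 1.042321 / 1.0212731 = 4.384028.
Quoted the other way: 1/4.384028 = 0.22810 AUD per HKD.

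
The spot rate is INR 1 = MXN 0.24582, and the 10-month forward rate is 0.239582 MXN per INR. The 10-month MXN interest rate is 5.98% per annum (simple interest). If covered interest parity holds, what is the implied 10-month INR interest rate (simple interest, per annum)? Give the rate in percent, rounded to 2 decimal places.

T = 10/12 years.
By CIP, F/S equals the MXN-to-INR growth ratio: 0.239582/0.24582 = 0.9746237.
The MXN side grows by 1 + 0.0598×10/12 = 1.0498333.
So the INR growth factor = 1.0771678.
r = (1.0771678 − 1)/(10/12) = 0.092601 → 9.26%.

9.26%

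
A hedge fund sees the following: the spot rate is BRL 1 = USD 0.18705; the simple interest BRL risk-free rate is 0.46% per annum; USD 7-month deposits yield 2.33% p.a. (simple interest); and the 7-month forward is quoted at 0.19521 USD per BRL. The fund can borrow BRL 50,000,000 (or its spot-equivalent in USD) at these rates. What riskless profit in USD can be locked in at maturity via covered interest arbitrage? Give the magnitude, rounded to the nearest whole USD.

USD 307,075

T = 7/12 years.
Route A — deposit BRL, sell forward: 50,000,000 × 1.002683333 × 0.19521 = USD 9,786,690.67.
Route B — convert at spot, deposit USD: 50,000,000 × 0.18705 × 1.013591667 = USD 9,479,616.07.
The quoted forward overvalues BRL, so borrow USD, buy BRL at spot, deposit the BRL at 0.46%, and sell the proceeds forward at 0.19521.
Arbitrage profit = |9,786,690.67 − 9,479,616.07| = USD 307,075.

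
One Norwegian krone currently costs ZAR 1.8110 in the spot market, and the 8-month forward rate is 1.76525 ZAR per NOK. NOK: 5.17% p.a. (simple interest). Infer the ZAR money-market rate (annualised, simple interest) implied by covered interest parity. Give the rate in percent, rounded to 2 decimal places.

1.25%

T = 8/12 years.
CIP gives F = S · g_ZAR/g_NOK, so g_ZAR/g_NOK = 1.76525/1.811 = 0.9747377.
The NOK side grows by 1 + 0.0517×8/12 = 1.0344667.
That pins the ZAR growth at 1.0083337.
(1.0083337 − 1)/T = 0.012501, i.e. 1.25%.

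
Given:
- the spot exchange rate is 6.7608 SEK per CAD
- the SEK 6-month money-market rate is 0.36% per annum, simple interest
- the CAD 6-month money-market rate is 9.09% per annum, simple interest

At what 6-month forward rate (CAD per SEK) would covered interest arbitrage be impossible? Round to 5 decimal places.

0.15436

T = 6/12 years.
Growth of 1 SEK over T: 1 + 0.0036×6/12 = 1.001800.
Growth of 1 CAD over T: 1 + 0.0909×6/12 = 1.045450.
CIP: F = S · (grow SEK)/(grow CAD) = 6.7608 × 1.001800/1.045450 = 6.478521 SEK per CAD.
Invert for CAD per SEK: 1 / 6.478521 = 0.15436.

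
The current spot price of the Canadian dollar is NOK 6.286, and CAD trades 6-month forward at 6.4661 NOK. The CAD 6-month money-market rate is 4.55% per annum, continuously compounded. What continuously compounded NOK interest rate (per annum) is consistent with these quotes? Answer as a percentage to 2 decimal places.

T = 6/12 years.
By CIP, F/S equals the NOK-to-CAD growth ratio: 6.4661/6.286 = 1.0286510.
CAD growth factor: e^(0.0455×6/12) = 1.0230108.
So the NOK growth factor = 1.0523211.
Take logs: ln 1.0523211 / (6/12) = 0.101997, so 10.20%.

10.20%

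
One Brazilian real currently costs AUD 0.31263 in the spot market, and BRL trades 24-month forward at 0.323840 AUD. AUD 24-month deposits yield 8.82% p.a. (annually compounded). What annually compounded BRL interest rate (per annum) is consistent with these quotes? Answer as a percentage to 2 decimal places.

T = 2 years.
CIP gives F = S · g_AUD/g_BRL, so g_AUD/g_BRL = 0.32384/0.31263 = 1.0358571.
The AUD side grows by (1 + 0.0882)^2 = 1.1841792.
Hence g_BRL = 1.1431878.
r = 1.1431878^(1/2) − 1 = 0.069200 → 6.92%.

6.92%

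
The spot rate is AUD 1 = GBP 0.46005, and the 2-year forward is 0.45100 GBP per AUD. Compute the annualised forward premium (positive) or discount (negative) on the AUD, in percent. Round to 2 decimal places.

-0.98%

T = 2 years.
(F − S)/S = (0.45100 − 0.46005)/0.46005 = -0.0196718.
Per annum: -0.0196718 / 2 = -0.009836 = -0.98%.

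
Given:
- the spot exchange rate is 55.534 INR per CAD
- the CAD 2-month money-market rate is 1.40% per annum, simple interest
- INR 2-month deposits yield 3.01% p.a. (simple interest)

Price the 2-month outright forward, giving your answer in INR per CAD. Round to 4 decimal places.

T = 2/12 years.
INR growth factor: 1 + 0.0301×2/12 = 1.00501667.
Growth of 1 CAD over T: 1 + 0.0140×2/12 = 1.00233333.
Forward (INR per CAD) = 55.534 × 1.00501667 / 1.00233333 = 55.682670.

55.6827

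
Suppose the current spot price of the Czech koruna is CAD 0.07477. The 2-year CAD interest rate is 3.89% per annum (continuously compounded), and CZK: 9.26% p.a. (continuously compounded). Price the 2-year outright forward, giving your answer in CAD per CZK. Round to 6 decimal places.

0.067156

T = 2 years.
CAD accumulates by e^(0.0389×2) = 1.0809065.
CZK accumulates by e^(0.0926×2) = 1.2034591.
So F = 0.07477 × 1.0809065 / 1.2034591 = 0.06715590 (CAD/CZK).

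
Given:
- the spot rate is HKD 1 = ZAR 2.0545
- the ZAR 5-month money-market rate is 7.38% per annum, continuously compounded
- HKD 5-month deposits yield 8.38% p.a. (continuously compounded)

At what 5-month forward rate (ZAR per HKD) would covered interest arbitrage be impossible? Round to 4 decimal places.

2.0460

T = 5/12 years.
ZAR accumulates by e^(0.0738×5/12) = 1.0312277.
Growth of 1 HKD over T: e^(0.0838×5/12) = 1.0355334.
Forward (ZAR per HKD) = 2.0545 × 1.0312277 / 1.0355334 = 2.045957.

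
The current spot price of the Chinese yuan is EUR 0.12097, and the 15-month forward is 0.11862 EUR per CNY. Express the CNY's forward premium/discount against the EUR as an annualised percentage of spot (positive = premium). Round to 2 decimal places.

-1.55%

T = 15/12 years.
(F − S)/S = (0.11862 − 0.12097)/0.12097 = -0.0194263.
Per annum: -0.0194263 / (15/12) = -0.015541 = -1.55%.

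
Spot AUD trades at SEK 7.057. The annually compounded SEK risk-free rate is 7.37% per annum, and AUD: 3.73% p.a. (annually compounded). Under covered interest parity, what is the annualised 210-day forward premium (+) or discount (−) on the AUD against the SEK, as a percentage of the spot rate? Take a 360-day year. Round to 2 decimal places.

+3.48%

T = 210/360 years.
No-arbitrage forward: 7.057 × 1.0423536 / 1.0215922 = 7.200417 SEK/AUD.
(F − S)/S ÷ T = (7.200417 − 7.057)/7.057/(210/360) = 0.034839 → 3.48%.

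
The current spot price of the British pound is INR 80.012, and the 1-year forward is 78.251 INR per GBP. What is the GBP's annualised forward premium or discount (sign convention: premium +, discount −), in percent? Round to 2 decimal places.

-2.20%

T = 1 year.
(F − S)/S = (78.251 − 80.012)/80.012 = -0.0220092.
Annualise by dividing by T: -0.0220092 / 1 = -0.022009 → -2.20%.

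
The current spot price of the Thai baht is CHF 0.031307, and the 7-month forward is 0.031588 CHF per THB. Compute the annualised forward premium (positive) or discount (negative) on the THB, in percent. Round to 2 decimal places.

+1.54%

T = 7/12 years.
THB trades forward at +0.89756% vs spot over the period.
Annualise by dividing by T: 0.0089756 / (7/12) = 0.015387 → 1.54%.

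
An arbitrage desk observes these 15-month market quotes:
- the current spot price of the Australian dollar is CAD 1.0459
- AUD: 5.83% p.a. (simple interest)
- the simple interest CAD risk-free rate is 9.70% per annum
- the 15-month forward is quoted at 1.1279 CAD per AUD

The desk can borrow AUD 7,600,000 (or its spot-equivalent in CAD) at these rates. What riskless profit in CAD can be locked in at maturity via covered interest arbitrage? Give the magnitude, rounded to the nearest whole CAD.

CAD 284,091

T = 15/12 years.
Invest the AUD and cover forward: 7,600,000 × 1.072875 × 1.1279 = CAD 9,196,727.42.
Convert at spot and invest in CAD: 7,600,000 × 1.0459 × 1.121250 = CAD 8,912,636.85.
The quoted forward overvalues AUD, so borrow CAD, buy AUD at spot, deposit the AUD at 5.83%, and sell the proceeds forward at 1.1279.
The gap between the two covered legs is CAD 284,091.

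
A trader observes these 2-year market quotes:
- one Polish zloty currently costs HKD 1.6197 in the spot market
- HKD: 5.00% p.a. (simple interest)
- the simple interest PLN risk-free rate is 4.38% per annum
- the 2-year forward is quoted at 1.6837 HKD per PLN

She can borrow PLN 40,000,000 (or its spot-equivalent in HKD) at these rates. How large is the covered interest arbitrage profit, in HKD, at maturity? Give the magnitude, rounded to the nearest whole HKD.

T = 2 years.
Invest the PLN and cover forward: 40,000,000 × 1.087600 × 1.6837 = HKD 73,247,684.80.
Convert at spot and invest in HKD: 40,000,000 × 1.6197 × 1.100000 = HKD 71,266,800.00.
The quoted forward overvalues PLN, so borrow HKD, buy PLN at spot, deposit the PLN at 4.38%, and sell the proceeds forward at 1.6837.
Arbitrage profit = |73,247,684.80 − 71,266,800.00| = HKD 1,980,885.

HKD 1,980,885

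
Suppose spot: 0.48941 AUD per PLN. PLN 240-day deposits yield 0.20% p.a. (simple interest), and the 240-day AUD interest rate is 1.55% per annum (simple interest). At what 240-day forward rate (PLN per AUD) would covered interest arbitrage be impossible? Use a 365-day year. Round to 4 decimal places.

T = 240/365 years.
Growth of 1 AUD over T: 1 + 0.0155×240/365 = 1.0101918.
PLN growth factor: 1 + 0.0020×240/365 = 1.0013151.
CIP: F = S · (grow AUD)/(grow PLN) = 0.48941 × 1.0101918/1.0013151 = 0.4937486 AUD per PLN.
Quoted the other way: 1/0.4937486 = 2.0253 PLN per AUD.

2.0253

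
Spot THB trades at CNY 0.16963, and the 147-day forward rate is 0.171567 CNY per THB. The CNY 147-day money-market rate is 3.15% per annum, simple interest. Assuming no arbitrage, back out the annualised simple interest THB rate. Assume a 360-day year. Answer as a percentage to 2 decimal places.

T = 147/360 years.
F/S = 0.171567/0.16963 = 1.0114190 = (growth of CNY) / (growth of THB).
The CNY side grows by 1 + 0.0315×147/360 = 1.0128625.
Hence g_THB = 1.0014272.
(1.0014272 − 1)/T = 0.003495, i.e. 0.35%.

0.35%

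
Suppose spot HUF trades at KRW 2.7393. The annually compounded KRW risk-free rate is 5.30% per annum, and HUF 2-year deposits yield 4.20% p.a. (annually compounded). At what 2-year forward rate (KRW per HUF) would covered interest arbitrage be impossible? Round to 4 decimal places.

2.7974

T = 2 years.
KRW accumulates by (1 + 0.0530)^2 = 1.108809.
HUF growth factor: (1 + 0.0420)^2 = 1.085764.
CIP: F = S · (grow KRW)/(grow HUF) = 2.7393 × 1.108809/1.085764 = 2.797441 KRW per HUF.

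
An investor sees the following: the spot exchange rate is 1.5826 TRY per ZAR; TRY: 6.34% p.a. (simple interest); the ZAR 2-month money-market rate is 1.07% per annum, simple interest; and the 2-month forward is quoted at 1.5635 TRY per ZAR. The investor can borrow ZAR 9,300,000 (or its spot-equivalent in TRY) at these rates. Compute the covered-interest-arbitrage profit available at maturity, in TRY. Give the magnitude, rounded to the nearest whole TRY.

TRY 307,221

T = 2/12 years.
Route A — deposit ZAR, sell forward: 9,300,000 × 1.0017833333 × 1.5635 = TRY 14,566,480.65.
Route B — convert at spot, deposit TRY: 9,300,000 × 1.5826 × 1.0105666667 = TRY 14,873,702.10.
The quoted forward undervalues ZAR, so borrow ZAR, convert to TRY at spot, deposit the TRY at 6.34%, and buy ZAR forward at 1.5635 to cover the loan.
The gap between the two covered legs is TRY 307,221.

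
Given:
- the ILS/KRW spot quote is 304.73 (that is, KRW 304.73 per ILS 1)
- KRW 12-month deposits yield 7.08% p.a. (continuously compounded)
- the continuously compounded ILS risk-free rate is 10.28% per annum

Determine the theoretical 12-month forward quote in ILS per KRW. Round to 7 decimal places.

0.0033883

T = 1 year.
Growth of 1 KRW over T: e^(0.0708×1) = 1.0733665.
ILS accumulates by e^(0.1028×1) = 1.1082697.
So F = 304.73 × 1.0733665 / 1.1082697 = 295.1330 (KRW/ILS).
Invert for ILS per KRW: 1 / 295.1330 = 0.0033883.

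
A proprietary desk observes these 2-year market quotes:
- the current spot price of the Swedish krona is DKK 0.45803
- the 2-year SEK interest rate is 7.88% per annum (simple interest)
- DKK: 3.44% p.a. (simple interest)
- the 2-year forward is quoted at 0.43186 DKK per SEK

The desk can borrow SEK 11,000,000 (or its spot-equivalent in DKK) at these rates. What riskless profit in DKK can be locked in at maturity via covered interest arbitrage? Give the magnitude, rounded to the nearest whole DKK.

DKK 114,165

T = 2 years.
Keep in SEK, deliver into the forward: 11,000,000·1.157600·0.43186 = DKK 5,499,132.50.
Swap to DKK now, deposit: 11,000,000·0.45803·1.068800 = DKK 5,384,967.10.
The quoted forward overvalues SEK, so borrow DKK, buy SEK at spot, deposit the SEK at 7.88%, and sell the proceeds forward at 0.43186.
Profit = 5,499,132.50 − 5,384,967.10 = DKK 114,165.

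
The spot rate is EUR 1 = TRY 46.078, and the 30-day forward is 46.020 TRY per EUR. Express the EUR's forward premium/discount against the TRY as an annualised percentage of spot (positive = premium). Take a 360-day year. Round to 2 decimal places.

-1.51%

T = 30/360 years.
EUR trades forward at -0.12587% vs spot over the period.
×(1/T) gives -1.51% p.a.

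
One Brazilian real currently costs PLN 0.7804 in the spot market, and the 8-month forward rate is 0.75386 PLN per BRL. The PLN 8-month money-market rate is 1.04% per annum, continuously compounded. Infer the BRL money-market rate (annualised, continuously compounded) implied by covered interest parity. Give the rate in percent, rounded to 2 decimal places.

T = 8/12 years.
CIP gives F = S · g_PLN/g_BRL, so g_PLN/g_BRL = 0.75386/0.7804 = 0.9659918.
The PLN side grows by e^(0.0104×8/12) = 1.0069574.
That pins the BRL growth at 1.0424078.
r = ln(1.0424078)/(8/12) = 0.062300 → 6.23%.

6.23%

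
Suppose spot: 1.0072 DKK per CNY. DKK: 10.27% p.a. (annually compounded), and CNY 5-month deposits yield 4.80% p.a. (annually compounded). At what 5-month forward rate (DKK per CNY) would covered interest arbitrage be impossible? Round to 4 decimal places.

1.0288

T = 5/12 years.
DKK accumulates by (1 + 0.1027)^(5/12) = 1.0415751.
CNY accumulates by (1 + 0.0480)^(5/12) = 1.0197269.
So F = 1.0072 × 1.0415751 / 1.0197269 = 1.028780 (DKK/CNY).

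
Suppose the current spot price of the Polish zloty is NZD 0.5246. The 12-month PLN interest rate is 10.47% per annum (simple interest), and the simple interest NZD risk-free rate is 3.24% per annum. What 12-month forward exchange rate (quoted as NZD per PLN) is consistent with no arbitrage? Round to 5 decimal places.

0.49027

T = 1 year.
Growth of 1 NZD over T: 1 + 0.0324×1 = 1.032400.
PLN accumulates by 1 + 0.1047×1 = 1.104700.
Forward (NZD per PLN) = 0.5246 × 1.032400 / 1.104700 = 0.4902662.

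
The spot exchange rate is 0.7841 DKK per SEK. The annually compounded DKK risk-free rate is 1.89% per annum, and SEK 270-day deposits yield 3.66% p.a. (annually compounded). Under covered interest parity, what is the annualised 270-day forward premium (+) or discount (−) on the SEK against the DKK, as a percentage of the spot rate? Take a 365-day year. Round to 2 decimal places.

T = 270/365 years.
CIP forward (DKK per SEK) = 0.7841 × 1.0139467/1.026947 = 0.7741739.
Annualised premium = (F − S)/S × (1/T) = (0.7741739 − 0.7841)/0.7841 ÷ (270/365) = -1.71%.

-1.71%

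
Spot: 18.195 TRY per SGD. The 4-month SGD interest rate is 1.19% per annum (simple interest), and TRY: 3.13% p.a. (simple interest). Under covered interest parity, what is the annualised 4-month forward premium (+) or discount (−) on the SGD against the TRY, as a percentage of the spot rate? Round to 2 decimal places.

+1.93%

T = 4/12 years.
CIP forward (TRY per SGD) = 18.195 × 1.0104333/1.0039667 = 18.312195.
(F − S)/S ÷ T = (18.312195 − 18.195)/18.195/(4/12) = 0.019323 → 1.93%.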